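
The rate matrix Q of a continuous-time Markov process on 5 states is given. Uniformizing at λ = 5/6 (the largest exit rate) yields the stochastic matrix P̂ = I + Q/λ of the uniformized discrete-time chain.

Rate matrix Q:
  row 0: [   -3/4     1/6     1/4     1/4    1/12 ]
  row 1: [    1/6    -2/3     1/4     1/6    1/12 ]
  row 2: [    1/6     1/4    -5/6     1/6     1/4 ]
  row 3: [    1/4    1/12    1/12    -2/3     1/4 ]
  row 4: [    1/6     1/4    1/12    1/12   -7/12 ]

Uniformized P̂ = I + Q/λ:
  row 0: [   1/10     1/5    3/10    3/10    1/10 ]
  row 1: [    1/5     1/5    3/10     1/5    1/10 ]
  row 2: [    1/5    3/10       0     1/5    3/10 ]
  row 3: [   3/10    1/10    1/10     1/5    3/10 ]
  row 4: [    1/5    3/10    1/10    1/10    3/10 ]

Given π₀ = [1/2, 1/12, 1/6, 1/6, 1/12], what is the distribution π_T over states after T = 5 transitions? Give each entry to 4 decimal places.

π = [0.1998, 0.2185, 0.1671, 0.1983, 0.2163]

t=0: π = [0.5000, 0.0833, 0.1667, 0.1667, 0.0833]
t=1: π = [0.1667, 0.2083, 0.2000, 0.2417, 0.1833]
t=2: π = [0.2075, 0.2142, 0.1550, 0.1983, 0.2250]
t=3: π = [0.1991, 0.2182, 0.1688, 0.1983, 0.2157]
t=4: π = [0.1999, 0.2186, 0.1666, 0.1983, 0.2166]
t=5: π = [0.1998, 0.2185, 0.1671, 0.1983, 0.2163]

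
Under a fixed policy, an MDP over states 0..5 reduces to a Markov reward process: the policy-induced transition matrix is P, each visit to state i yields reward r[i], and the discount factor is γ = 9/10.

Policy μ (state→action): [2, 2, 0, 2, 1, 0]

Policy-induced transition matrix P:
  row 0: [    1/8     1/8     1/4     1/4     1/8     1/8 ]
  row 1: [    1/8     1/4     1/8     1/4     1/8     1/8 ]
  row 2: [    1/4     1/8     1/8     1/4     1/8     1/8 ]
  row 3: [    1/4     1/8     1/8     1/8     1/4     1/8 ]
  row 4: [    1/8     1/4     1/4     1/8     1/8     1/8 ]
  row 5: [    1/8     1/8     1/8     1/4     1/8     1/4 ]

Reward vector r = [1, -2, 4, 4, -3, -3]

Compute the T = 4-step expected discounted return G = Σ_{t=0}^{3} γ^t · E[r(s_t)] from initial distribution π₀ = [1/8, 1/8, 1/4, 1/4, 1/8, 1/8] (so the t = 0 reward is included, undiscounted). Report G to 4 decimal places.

t=0: π = [0.1250, 0.1250, 0.2500, 0.2500, 0.1250, 0.1250], E[r] = 1.1250, γ^t·E[r] = 1.125000, running G = 1.125000
t=1: π = [0.1875, 0.1563, 0.1563, 0.2031, 0.1563, 0.1406], E[r] = 0.4219, γ^t·E[r] = 0.379688, running G = 1.504688
t=2: π = [0.1699, 0.1641, 0.1680, 0.2051, 0.1504, 0.1426], E[r] = 0.4551, γ^t·E[r] = 0.368613, running G = 1.873301
t=3: π = [0.1716, 0.1643, 0.1650, 0.2056, 0.1506, 0.1428], E[r] = 0.4451, γ^t·E[r] = 0.324455, running G = 2.197756

G = 2.1978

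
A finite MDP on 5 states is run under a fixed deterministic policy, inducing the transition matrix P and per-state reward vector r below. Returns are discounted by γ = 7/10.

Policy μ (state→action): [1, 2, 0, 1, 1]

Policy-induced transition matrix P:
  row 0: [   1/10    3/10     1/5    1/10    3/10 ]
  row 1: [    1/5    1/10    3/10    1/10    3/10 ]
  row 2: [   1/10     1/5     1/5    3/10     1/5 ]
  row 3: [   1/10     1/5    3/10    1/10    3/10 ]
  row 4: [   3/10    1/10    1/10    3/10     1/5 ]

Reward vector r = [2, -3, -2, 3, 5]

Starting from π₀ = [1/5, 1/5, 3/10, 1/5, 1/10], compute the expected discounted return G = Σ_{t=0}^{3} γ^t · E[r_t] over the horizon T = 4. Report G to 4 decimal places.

G = 2.1039

t=0: π = [0.2000, 0.2000, 0.3000, 0.2000, 0.1000], E[r] = 0.3000, γ^t·E[r] = 0.300000, running G = 0.300000
t=1: π = [0.1400, 0.1900, 0.2300, 0.1800, 0.2600], E[r] = 1.0900, γ^t·E[r] = 0.763000, running G = 1.063000
t=2: π = [0.1710, 0.1690, 0.2110, 0.1980, 0.2510], E[r] = 1.2620, γ^t·E[r] = 0.618380, running G = 1.681380
t=3: π = [0.1671, 0.1751, 0.2116, 0.1924, 0.2538], E[r] = 1.2319, γ^t·E[r] = 0.422542, running G = 2.103922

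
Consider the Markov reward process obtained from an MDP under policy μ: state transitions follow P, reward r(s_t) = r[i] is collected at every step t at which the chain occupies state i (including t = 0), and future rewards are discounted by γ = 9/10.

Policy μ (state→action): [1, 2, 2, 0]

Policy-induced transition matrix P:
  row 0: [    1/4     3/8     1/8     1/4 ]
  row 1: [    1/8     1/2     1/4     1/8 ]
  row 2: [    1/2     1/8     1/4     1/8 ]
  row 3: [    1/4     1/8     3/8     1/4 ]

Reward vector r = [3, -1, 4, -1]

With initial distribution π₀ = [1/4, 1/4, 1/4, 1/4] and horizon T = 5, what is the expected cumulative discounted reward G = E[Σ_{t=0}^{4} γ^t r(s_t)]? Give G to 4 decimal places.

t=0: π = [0.2500, 0.2500, 0.2500, 0.2500], E[r] = 1.2500, γ^t·E[r] = 1.250000, running G = 1.250000
t=1: π = [0.2813, 0.2813, 0.2500, 0.1875], E[r] = 1.3750, γ^t·E[r] = 1.237500, running G = 2.487500
t=2: π = [0.2773, 0.3008, 0.2383, 0.1836], E[r] = 1.3008, γ^t·E[r] = 1.053633, running G = 3.541133
t=3: π = [0.2720, 0.3071, 0.2383, 0.1826], E[r] = 1.2793, γ^t·E[r] = 0.932607, running G = 4.473740
t=4: π = [0.2712, 0.3082, 0.2388, 0.1818], E[r] = 1.2789, γ^t·E[r] = 0.839066, running G = 5.312807

G = 5.3128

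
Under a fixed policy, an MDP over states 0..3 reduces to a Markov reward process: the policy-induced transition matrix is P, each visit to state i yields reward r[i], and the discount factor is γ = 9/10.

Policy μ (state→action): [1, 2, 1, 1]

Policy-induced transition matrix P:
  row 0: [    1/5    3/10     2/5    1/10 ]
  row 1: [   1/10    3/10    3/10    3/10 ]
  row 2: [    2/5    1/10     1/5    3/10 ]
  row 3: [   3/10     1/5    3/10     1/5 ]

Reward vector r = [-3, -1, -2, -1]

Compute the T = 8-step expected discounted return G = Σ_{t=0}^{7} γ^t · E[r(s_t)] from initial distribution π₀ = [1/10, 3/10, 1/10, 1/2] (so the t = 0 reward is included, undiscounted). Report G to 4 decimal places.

G = -9.7939

t=0: π = [0.1000, 0.3000, 0.1000, 0.5000], E[r] = -1.3000, γ^t·E[r] = -1.300000, running G = -1.300000
t=1: π = [0.2400, 0.2300, 0.3000, 0.2300], E[r] = -1.7800, γ^t·E[r] = -1.602000, running G = -2.902000
t=2: π = [0.2600, 0.2170, 0.2940, 0.2290], E[r] = -1.8140, γ^t·E[r] = -1.469340, running G = -4.371340
t=3: π = [0.2600, 0.2183, 0.2966, 0.2251], E[r] = -1.8166, γ^t·E[r] = -1.324301, running G = -5.695641
t=4: π = [0.2600, 0.2182, 0.2963, 0.2255], E[r] = -1.8163, γ^t·E[r] = -1.191701, running G = -6.887342
t=5: π = [0.2600, 0.2182, 0.2964, 0.2255], E[r] = -1.8164, γ^t·E[r] = -1.072546, running G = -7.959888
t=6: π = [0.2600, 0.2182, 0.2964, 0.2255], E[r] = -1.8164, γ^t·E[r] = -0.965290, running G = -8.925178
t=7: π = [0.2600, 0.2182, 0.2964, 0.2255], E[r] = -1.8164, γ^t·E[r] = -0.868761, running G = -9.793939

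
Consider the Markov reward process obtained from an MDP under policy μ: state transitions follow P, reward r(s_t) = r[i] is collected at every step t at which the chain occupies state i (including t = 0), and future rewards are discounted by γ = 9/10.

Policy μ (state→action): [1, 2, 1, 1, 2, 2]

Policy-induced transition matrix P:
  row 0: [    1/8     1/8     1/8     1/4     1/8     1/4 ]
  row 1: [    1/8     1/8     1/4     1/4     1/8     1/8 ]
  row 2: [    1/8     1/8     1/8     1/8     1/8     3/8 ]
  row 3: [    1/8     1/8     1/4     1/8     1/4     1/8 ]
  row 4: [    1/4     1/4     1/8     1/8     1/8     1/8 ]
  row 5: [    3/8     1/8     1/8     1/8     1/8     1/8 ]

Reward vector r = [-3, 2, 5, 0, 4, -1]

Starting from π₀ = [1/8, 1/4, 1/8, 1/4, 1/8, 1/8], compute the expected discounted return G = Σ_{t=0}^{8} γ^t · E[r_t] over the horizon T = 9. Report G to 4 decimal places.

G = 6.0889

t=0: π = [0.1250, 0.2500, 0.1250, 0.2500, 0.1250, 0.1250], E[r] = 1.1250, γ^t·E[r] = 1.125000, running G = 1.125000
t=1: π = [0.1719, 0.1406, 0.1875, 0.1719, 0.1563, 0.1719], E[r] = 1.1563, γ^t·E[r] = 1.040625, running G = 2.165625
t=2: π = [0.1875, 0.1445, 0.1641, 0.1641, 0.1465, 0.1934], E[r] = 0.9395, γ^t·E[r] = 0.760957, running G = 2.926582
t=3: π = [0.1917, 0.1433, 0.1636, 0.1665, 0.1455, 0.1895], E[r] = 0.9221, γ^t·E[r] = 0.672225, running G = 3.598807
t=4: π = [0.1906, 0.1432, 0.1637, 0.1669, 0.1458, 0.1898], E[r] = 0.9268, γ^t·E[r] = 0.608046, running G = 4.206853
t=5: π = [0.1907, 0.1432, 0.1638, 0.1667, 0.1459, 0.1898], E[r] = 0.9269, γ^t·E[r] = 0.547300, running G = 4.754152
t=6: π = [0.1907, 0.1432, 0.1637, 0.1667, 0.1458, 0.1898], E[r] = 0.9268, γ^t·E[r] = 0.492515, running G = 5.246667
t=7: π = [0.1907, 0.1432, 0.1637, 0.1667, 0.1458, 0.1898], E[r] = 0.9268, γ^t·E[r] = 0.443272, running G = 5.689939
t=8: π = [0.1907, 0.1432, 0.1637, 0.1667, 0.1458, 0.1898], E[r] = 0.9268, γ^t·E[r] = 0.398944, running G = 6.088883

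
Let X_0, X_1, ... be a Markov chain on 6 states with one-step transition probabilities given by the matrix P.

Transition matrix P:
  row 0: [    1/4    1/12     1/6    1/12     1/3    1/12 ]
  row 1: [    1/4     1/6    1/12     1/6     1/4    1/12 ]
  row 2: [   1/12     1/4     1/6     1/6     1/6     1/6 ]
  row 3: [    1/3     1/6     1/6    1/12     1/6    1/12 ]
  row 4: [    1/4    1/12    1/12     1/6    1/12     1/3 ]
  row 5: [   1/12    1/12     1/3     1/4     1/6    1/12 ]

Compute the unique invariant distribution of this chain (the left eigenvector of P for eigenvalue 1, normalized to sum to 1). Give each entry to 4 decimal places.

π = [0.2108, 0.1342, 0.1635, 0.1489, 0.1966, 0.1461]

Balance equations π_j = Σ_i π_i·P[i][j]:
  π_0 = 1/4·π_0 + 1/4·π_1 + 1/12·π_2 + 1/3·π_3 + 1/4·π_4 + 1/12·π_5
  π_1 = 1/12·π_0 + 1/6·π_1 + 1/4·π_2 + 1/6·π_3 + 1/12·π_4 + 1/12·π_5
  π_2 = 1/6·π_0 + 1/12·π_1 + 1/6·π_2 + 1/6·π_3 + 1/12·π_4 + 1/3·π_5
  π_3 = 1/12·π_0 + 1/6·π_1 + 1/6·π_2 + 1/12·π_3 + 1/6·π_4 + 1/4·π_5
  π_4 = 1/3·π_0 + 1/4·π_1 + 1/6·π_2 + 1/6·π_3 + 1/12·π_4 + 1/6·π_5
  normalize: π_0 + π_1 + π_2 + π_3 + π_4 + π_5 = 1
Solving the linear system gives exactly π = [31191/147956, 9925/73978, 6046/36989, 11013/73978, 7272/36989, 21617/147956].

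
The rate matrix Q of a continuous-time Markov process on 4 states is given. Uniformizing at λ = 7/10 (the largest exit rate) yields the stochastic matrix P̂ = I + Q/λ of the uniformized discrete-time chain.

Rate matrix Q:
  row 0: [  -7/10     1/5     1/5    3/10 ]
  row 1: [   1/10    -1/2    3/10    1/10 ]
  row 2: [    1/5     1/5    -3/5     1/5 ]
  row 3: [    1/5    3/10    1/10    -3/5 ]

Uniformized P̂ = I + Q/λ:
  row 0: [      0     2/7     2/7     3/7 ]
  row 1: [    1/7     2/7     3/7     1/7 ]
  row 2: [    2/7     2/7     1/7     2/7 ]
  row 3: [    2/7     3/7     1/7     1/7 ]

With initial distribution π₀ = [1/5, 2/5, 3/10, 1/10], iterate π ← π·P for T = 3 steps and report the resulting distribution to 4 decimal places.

t=0: π = [0.2000, 0.4000, 0.3000, 0.1000]
t=1: π = [0.1714, 0.3000, 0.2857, 0.2429]
t=2: π = [0.1939, 0.3204, 0.2531, 0.2327]
t=3: π = [0.1845, 0.3190, 0.2621, 0.2344]

π = [0.1845, 0.3190, 0.2621, 0.2344]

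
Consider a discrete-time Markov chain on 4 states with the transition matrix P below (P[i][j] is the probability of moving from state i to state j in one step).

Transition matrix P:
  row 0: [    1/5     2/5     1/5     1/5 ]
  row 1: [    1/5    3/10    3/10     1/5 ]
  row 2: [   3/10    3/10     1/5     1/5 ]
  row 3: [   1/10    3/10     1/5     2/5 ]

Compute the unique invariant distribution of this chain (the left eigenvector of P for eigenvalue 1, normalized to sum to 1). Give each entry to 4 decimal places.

π = [0.1982, 0.3198, 0.2320, 0.2500]

Balance equations π_j = Σ_i π_i·P[i][j]:
  π_0 = 1/5·π_0 + 1/5·π_1 + 3/10·π_2 + 1/10·π_3
  π_1 = 2/5·π_0 + 3/10·π_1 + 3/10·π_2 + 3/10·π_3
  π_2 = 1/5·π_0 + 3/10·π_1 + 1/5·π_2 + 1/5·π_3
  normalize: π_0 + π_1 + π_2 + π_3 = 1
Solving the linear system gives exactly π = [22/111, 71/222, 103/444, 1/4].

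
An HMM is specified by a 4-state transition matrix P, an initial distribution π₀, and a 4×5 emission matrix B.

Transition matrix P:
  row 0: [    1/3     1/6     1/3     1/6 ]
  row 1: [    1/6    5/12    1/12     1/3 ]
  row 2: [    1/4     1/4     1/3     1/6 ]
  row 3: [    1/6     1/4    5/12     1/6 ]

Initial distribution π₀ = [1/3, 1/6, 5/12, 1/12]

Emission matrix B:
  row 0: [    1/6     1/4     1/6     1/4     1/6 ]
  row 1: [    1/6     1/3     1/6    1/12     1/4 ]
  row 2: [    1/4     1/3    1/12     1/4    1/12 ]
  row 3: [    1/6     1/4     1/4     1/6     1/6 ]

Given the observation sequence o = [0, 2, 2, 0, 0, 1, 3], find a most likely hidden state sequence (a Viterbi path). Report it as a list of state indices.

t=0: δ = [5.556e-02, 2.778e-02, 1.042e-01, 1.389e-02]  (obs o_0=0)
t=1: δ = [4.340e-03, 4.340e-03, 2.894e-03, 4.340e-03]  ψ = [2, 2, 2, 2]  (obs o_1=2)
t=2: δ = [2.411e-04, 3.014e-04, 1.507e-04, 3.617e-04]  ψ = [0, 1, 3, 1]  (obs o_2=2)
t=3: δ = [1.340e-05, 2.093e-05, 3.768e-05, 1.674e-05]  ψ = [0, 1, 3, 1]  (obs o_3=0)
t=4: δ = [1.570e-06, 1.570e-06, 3.140e-06, 1.163e-06]  ψ = [2, 2, 2, 1]  (obs o_4=0)
t=5: δ = [1.962e-07, 2.616e-07, 3.489e-07, 1.308e-07]  ψ = [2, 2, 2, 1]  (obs o_5=1)
t=6: δ = [2.180e-08, 9.085e-09, 2.907e-08, 1.454e-08]  ψ = [2, 1, 2, 1]  (obs o_6=3)
backtrack: best end state = 2; path = [2, 1, 3, 2, 2, 2, 2]

path = [2, 1, 3, 2, 2, 2, 2]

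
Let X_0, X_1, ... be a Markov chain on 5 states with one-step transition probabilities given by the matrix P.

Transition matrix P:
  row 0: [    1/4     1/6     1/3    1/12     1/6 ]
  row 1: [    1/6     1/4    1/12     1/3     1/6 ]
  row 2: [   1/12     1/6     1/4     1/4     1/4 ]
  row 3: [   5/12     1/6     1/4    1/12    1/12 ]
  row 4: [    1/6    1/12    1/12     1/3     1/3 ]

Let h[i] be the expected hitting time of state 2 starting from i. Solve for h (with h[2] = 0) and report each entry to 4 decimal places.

First-step conditioning: h[2] = 0; for i ≠ 2, h[i] = 1 + Σ_k P[i][k]·h[k].
  h[0] = 1 + 1/4·h[0] + 1/6·h[1] + 1/12·h[3] + 1/6·h[4]
  h[1] = 1 + 1/6·h[0] + 1/4·h[1] + 1/3·h[3] + 1/6·h[4]
  h[3] = 1 + 5/12·h[0] + 1/6·h[1] + 1/12·h[3] + 1/12·h[4]
  h[4] = 1 + 1/6·h[0] + 1/12·h[1] + 1/3·h[3] + 1/3·h[4]
Solving the 4×4 linear system over states ≠ 2 gives exactly h = [405/94, 261/47, 0, 429/94, 261/47] (h[2] = 0 is the target).

h = [4.3085, 5.5532, 0.0000, 4.5638, 5.5532]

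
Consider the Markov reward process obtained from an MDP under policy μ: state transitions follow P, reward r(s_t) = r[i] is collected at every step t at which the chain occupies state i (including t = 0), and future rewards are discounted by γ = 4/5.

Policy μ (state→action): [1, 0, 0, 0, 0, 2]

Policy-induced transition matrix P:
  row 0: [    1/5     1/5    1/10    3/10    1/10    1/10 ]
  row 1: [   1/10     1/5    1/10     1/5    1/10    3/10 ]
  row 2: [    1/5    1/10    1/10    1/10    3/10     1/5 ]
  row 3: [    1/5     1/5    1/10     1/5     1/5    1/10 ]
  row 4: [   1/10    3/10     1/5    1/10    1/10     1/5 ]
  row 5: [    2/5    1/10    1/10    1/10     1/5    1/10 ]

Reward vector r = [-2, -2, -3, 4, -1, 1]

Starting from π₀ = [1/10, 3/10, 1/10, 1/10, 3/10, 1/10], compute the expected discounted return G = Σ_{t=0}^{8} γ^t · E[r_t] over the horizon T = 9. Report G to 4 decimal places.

G = -2.2915

t=0: π = [0.1000, 0.3000, 0.1000, 0.1000, 0.3000, 0.1000], E[r] = -0.9000, γ^t·E[r] = -0.900000, running G = -0.900000
t=1: π = [0.1600, 0.2100, 0.1300, 0.1600, 0.1400, 0.2000], E[r] = -0.4300, γ^t·E[r] = -0.344000, running G = -1.244000
t=2: π = [0.2050, 0.1810, 0.1140, 0.1690, 0.1620, 0.1690], E[r] = -0.4310, γ^t·E[r] = -0.275840, running G = -1.519840
t=3: π = [0.1995, 0.1879, 0.1162, 0.1760, 0.1566, 0.1638], E[r] = -0.4122, γ^t·E[r] = -0.211046, running G = -1.730886
t=4: π = [0.1983, 0.1877, 0.1157, 0.1763, 0.1572, 0.1649], E[r] = -0.4061, γ^t·E[r] = -0.166347, running G = -1.897233
t=5: π = [0.1985, 0.1877, 0.1157, 0.1761, 0.1572, 0.1648], E[r] = -0.4077, γ^t·E[r] = -0.133586, running G = -2.030819
t=6: π = [0.1985, 0.1877, 0.1157, 0.1761, 0.1572, 0.1648], E[r] = -0.4076, γ^t·E[r] = -0.106845, running G = -2.137665
t=7: π = [0.1985, 0.1877, 0.1157, 0.1761, 0.1572, 0.1648], E[r] = -0.4076, γ^t·E[r] = -0.085477, running G = -2.223142
t=8: π = [0.1985, 0.1877, 0.1157, 0.1761, 0.1572, 0.1648], E[r] = -0.4076, γ^t·E[r] = -0.068382, running G = -2.291524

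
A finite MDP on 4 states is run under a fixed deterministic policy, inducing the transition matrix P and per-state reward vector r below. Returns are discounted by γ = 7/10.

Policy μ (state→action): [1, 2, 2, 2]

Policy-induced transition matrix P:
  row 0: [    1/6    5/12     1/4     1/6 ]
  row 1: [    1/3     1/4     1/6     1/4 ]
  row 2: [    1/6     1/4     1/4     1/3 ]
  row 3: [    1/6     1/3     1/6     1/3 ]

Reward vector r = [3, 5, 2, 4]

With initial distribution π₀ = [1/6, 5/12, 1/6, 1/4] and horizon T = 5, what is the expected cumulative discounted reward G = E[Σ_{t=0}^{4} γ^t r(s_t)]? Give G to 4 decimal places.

G = 10.4464

t=0: π = [0.1667, 0.4167, 0.1667, 0.2500], E[r] = 3.9167, γ^t·E[r] = 3.916667, running G = 3.916667
t=1: π = [0.2361, 0.2986, 0.1944, 0.2708], E[r] = 3.6736, γ^t·E[r] = 2.571528, running G = 6.488194
t=2: π = [0.2164, 0.3119, 0.2025, 0.2691], E[r] = 3.6904, γ^t·E[r] = 1.808293, running G = 8.296487
t=3: π = [0.2187, 0.3085, 0.2016, 0.2713], E[r] = 3.6867, γ^t·E[r] = 1.264531, running G = 9.561019
t=4: π = [0.2181, 0.3090, 0.2017, 0.2712], E[r] = 3.6876, γ^t·E[r] = 0.885391, running G = 10.446410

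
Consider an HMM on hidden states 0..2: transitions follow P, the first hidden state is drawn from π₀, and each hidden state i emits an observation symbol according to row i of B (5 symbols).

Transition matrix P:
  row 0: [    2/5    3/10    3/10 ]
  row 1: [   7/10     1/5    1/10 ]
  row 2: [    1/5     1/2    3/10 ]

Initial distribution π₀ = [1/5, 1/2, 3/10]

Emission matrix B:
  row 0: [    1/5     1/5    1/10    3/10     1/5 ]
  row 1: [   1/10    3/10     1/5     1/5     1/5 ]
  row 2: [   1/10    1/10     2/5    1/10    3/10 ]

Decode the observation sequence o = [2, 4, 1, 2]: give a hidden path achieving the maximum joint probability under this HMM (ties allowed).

t=0: δ = [2.000e-02, 1.000e-01, 1.200e-01]  (obs o_0=2)
t=1: δ = [1.400e-02, 1.200e-02, 1.080e-02]  ψ = [1, 2, 2]  (obs o_1=4)
t=2: δ = [1.680e-03, 1.620e-03, 4.200e-04]  ψ = [1, 2, 0]  (obs o_2=1)
t=3: δ = [1.134e-04, 1.008e-04, 2.016e-04]  ψ = [1, 0, 0]  (obs o_3=2)
backtrack: best end state = 2; path = [2, 1, 0, 2]

path = [2, 1, 0, 2]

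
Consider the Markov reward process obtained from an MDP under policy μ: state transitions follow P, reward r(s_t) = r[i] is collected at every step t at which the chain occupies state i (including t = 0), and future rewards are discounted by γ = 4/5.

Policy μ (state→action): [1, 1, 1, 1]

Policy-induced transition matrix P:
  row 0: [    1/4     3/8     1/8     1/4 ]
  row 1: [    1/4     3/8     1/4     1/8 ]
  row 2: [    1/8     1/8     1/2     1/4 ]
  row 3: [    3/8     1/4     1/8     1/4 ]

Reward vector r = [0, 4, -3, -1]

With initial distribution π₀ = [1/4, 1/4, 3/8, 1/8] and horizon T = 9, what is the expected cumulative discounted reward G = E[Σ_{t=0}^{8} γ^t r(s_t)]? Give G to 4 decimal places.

G = 0.0249

t=0: π = [0.2500, 0.2500, 0.3750, 0.1250], E[r] = -0.2500, γ^t·E[r] = -0.250000, running G = -0.250000
t=1: π = [0.2188, 0.2656, 0.2969, 0.2188], E[r] = -0.0469, γ^t·E[r] = -0.037500, running G = -0.287500
t=2: π = [0.2402, 0.2734, 0.2695, 0.2168], E[r] = 0.0684, γ^t·E[r] = 0.043750, running G = -0.243750
t=3: π = [0.2434, 0.2805, 0.2603, 0.2158], E[r] = 0.1255, γ^t·E[r] = 0.064250, running G = -0.179500
t=4: π = [0.2444, 0.2830, 0.2577, 0.2149], E[r] = 0.1439, γ^t·E[r] = 0.058950, running G = -0.120550
t=5: π = [0.2447, 0.2837, 0.2570, 0.2146], E[r] = 0.1493, γ^t·E[r] = 0.048911, running G = -0.071639
t=6: π = [0.2447, 0.2839, 0.2568, 0.2145], E[r] = 0.1506, γ^t·E[r] = 0.039491, running G = -0.032148
t=7: π = [0.2447, 0.2840, 0.2568, 0.2145], E[r] = 0.1510, γ^t·E[r] = 0.031661, running G = -0.000486
t=8: π = [0.2447, 0.2840, 0.2568, 0.2145], E[r] = 0.1510, γ^t·E[r] = 0.025341, running G = 0.024855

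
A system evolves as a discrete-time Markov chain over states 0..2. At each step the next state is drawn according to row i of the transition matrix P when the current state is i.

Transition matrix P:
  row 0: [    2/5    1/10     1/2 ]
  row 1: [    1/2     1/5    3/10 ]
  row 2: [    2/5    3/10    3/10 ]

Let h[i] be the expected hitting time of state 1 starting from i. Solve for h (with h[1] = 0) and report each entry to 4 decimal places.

First-step conditioning: h[1] = 0; for i ≠ 1, h[i] = 1 + Σ_k P[i][k]·h[k].
  h[0] = 1 + 2/5·h[0] + 1/2·h[2]
  h[2] = 1 + 2/5·h[0] + 3/10·h[2]
Solving the 2×2 linear system over states ≠ 1 gives exactly h = [60/11, 0, 50/11] (h[1] = 0 is the target).

h = [5.4545, 0.0000, 4.5455]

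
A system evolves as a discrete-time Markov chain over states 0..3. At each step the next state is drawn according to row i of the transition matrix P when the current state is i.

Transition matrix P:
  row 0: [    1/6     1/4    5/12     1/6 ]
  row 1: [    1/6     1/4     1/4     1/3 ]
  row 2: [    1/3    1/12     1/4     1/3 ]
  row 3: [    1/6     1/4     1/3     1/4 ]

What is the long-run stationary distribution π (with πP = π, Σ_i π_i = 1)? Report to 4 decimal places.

π = [0.2182, 0.1985, 0.3092, 0.2741]

Balance equations π_j = Σ_i π_i·P[i][j]:
  π_0 = 1/6·π_0 + 1/6·π_1 + 1/3·π_2 + 1/6·π_3
  π_1 = 1/4·π_0 + 1/4·π_1 + 1/12·π_2 + 1/4·π_3
  π_2 = 5/12·π_0 + 1/4·π_1 + 1/4·π_2 + 1/3·π_3
  normalize: π_0 + π_1 + π_2 + π_3 = 1
Solving the linear system gives exactly π = [199/912, 181/912, 47/152, 125/456].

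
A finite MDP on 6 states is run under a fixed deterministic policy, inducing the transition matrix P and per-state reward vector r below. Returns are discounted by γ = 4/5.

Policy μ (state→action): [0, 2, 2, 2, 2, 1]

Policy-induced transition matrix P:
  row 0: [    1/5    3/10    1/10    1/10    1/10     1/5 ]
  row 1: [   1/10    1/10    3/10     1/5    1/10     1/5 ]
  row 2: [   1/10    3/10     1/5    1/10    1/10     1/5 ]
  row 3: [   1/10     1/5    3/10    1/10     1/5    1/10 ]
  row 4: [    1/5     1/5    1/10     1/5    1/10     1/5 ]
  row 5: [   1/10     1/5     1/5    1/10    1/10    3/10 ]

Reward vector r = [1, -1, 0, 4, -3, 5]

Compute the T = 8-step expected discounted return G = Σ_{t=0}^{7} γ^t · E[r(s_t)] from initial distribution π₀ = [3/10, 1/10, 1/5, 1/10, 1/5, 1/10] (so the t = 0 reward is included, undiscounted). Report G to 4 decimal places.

G = 4.0775

t=0: π = [0.3000, 0.1000, 0.2000, 0.1000, 0.2000, 0.1000], E[r] = 0.5000, γ^t·E[r] = 0.500000, running G = 0.500000
t=1: π = [0.1500, 0.2400, 0.1700, 0.1300, 0.1100, 0.2000], E[r] = 1.1000, γ^t·E[r] = 0.880000, running G = 1.380000
t=2: π = [0.1260, 0.2080, 0.2110, 0.1350, 0.1130, 0.2070], E[r] = 1.1540, γ^t·E[r] = 0.738560, running G = 2.118560
t=3: π = [0.1239, 0.2129, 0.2104, 0.1321, 0.1135, 0.2072], E[r] = 1.1349, γ^t·E[r] = 0.581069, running G = 2.699629
t=4: π = [0.1237, 0.2121, 0.2108, 0.1326, 0.1132, 0.2075], E[r] = 1.1401, γ^t·E[r] = 0.466977, running G = 3.166606
t=5: π = [0.1237, 0.2122, 0.2108, 0.1325, 0.1133, 0.2075], E[r] = 1.1392, γ^t·E[r] = 0.373307, running G = 3.539912
t=6: π = [0.1237, 0.2122, 0.2108, 0.1326, 0.1133, 0.2075], E[r] = 1.1394, γ^t·E[r] = 0.298684, running G = 3.838596
t=7: π = [0.1237, 0.2122, 0.2108, 0.1325, 0.1133, 0.2075], E[r] = 1.1394, γ^t·E[r] = 0.238943, running G = 4.077539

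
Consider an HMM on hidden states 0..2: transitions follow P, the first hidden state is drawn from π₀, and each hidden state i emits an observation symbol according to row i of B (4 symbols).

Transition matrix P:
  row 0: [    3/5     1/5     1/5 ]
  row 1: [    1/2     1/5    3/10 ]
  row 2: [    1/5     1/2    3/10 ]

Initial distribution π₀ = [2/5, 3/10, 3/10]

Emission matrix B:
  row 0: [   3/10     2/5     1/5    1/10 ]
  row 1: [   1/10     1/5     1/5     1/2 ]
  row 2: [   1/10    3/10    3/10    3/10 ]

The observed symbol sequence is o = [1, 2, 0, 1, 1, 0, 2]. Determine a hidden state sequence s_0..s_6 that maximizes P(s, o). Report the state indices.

path = [0, 0, 0, 0, 0, 0, 0]

t=0: δ = [1.600e-01, 6.000e-02, 9.000e-02]  (obs o_0=1)
t=1: δ = [1.920e-02, 9.000e-03, 9.600e-03]  ψ = [0, 2, 0]  (obs o_1=2)
t=2: δ = [3.456e-03, 4.800e-04, 3.840e-04]  ψ = [0, 2, 0]  (obs o_2=0)
t=3: δ = [8.294e-04, 1.382e-04, 2.074e-04]  ψ = [0, 0, 0]  (obs o_3=1)
t=4: δ = [1.991e-04, 3.318e-05, 4.977e-05]  ψ = [0, 0, 0]  (obs o_4=1)
t=5: δ = [3.583e-05, 3.981e-06, 3.981e-06]  ψ = [0, 0, 0]  (obs o_5=0)
t=6: δ = [4.300e-06, 1.433e-06, 2.150e-06]  ψ = [0, 0, 0]  (obs o_6=2)
backtrack: best end state = 0; path = [0, 0, 0, 0, 0, 0, 0]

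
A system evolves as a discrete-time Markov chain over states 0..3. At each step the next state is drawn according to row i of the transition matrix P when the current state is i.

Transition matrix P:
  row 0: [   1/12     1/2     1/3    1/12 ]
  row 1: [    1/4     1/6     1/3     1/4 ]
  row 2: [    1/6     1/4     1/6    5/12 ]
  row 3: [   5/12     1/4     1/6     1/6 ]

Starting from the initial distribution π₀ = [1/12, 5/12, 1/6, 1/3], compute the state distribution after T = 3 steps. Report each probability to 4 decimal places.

t=0: π = [0.0833, 0.4167, 0.1667, 0.3333]
t=1: π = [0.2778, 0.2361, 0.2500, 0.2361]
t=2: π = [0.2222, 0.2998, 0.2523, 0.2257]
t=3: π = [0.2296, 0.2806, 0.2537, 0.2362]

π = [0.2296, 0.2806, 0.2537, 0.2362]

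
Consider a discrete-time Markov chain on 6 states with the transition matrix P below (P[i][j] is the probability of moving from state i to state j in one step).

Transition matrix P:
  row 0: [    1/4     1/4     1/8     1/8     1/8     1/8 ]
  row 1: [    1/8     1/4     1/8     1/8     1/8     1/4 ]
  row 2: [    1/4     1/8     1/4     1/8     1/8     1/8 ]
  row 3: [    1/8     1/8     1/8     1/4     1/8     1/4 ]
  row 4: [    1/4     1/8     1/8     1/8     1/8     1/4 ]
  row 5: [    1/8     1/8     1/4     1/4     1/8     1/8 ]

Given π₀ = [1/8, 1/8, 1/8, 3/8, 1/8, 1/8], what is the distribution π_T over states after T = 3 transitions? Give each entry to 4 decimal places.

t=0: π = [0.1250, 0.1250, 0.1250, 0.3750, 0.1250, 0.1250]
t=1: π = [0.1719, 0.1563, 0.1563, 0.1875, 0.1250, 0.2031]
t=2: π = [0.1816, 0.1660, 0.1699, 0.1738, 0.1250, 0.1836]
t=3: π = [0.1846, 0.1685, 0.1692, 0.1697, 0.1250, 0.1831]

π = [0.1846, 0.1685, 0.1692, 0.1697, 0.1250, 0.1831]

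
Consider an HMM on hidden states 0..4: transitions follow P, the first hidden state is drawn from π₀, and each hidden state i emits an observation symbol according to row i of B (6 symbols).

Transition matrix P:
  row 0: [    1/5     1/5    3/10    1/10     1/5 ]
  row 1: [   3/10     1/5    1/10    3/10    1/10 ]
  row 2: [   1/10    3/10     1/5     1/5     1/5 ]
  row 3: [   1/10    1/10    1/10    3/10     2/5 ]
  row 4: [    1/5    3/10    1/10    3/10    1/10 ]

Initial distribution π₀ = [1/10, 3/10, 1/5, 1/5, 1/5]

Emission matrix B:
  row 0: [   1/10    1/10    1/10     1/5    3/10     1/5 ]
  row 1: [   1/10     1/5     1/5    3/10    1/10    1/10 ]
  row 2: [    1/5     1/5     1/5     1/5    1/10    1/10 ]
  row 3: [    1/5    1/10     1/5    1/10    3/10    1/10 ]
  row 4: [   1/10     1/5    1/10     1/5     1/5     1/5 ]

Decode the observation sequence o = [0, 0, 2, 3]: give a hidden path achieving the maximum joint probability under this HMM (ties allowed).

path = [3, 3, 3, 4]

t=0: δ = [1.000e-02, 3.000e-02, 4.000e-02, 4.000e-02, 2.000e-02]  (obs o_0=0)
t=1: δ = [9.000e-04, 1.200e-03, 1.600e-03, 2.400e-03, 1.600e-03]  ψ = [1, 2, 2, 3, 3]  (obs o_1=0)
t=2: δ = [3.600e-05, 9.600e-05, 6.400e-05, 1.440e-04, 9.600e-05]  ψ = [1, 2, 2, 3, 3]  (obs o_2=2)
t=3: δ = [5.760e-06, 8.640e-06, 2.880e-06, 4.320e-06, 1.152e-05]  ψ = [1, 4, 3, 3, 3]  (obs o_3=3)
backtrack: best end state = 4; path = [3, 3, 3, 4]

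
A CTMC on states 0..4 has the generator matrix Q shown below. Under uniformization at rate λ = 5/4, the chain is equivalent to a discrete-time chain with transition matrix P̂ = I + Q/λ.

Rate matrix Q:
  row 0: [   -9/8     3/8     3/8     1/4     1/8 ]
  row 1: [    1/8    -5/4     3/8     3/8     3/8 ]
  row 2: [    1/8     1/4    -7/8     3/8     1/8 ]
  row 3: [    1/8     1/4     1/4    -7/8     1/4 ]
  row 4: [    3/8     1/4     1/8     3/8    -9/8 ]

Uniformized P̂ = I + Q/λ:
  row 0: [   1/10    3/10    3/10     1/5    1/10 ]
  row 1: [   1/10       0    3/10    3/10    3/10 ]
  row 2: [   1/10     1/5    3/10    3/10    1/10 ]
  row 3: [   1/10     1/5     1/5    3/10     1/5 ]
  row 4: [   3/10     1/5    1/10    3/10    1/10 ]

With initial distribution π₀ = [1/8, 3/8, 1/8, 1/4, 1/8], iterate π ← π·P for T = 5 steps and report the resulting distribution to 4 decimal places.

π = [0.1328, 0.1778, 0.2385, 0.2867, 0.1642]

t=0: π = [0.1250, 0.3750, 0.1250, 0.2500, 0.1250]
t=1: π = [0.1250, 0.1375, 0.2500, 0.2875, 0.2000]
t=2: π = [0.1400, 0.1850, 0.2313, 0.2875, 0.1563]
t=3: π = [0.1313, 0.1770, 0.2400, 0.2860, 0.1658]
t=4: π = [0.1332, 0.1777, 0.2383, 0.2869, 0.1640]
t=5: π = [0.1328, 0.1778, 0.2385, 0.2867, 0.1642]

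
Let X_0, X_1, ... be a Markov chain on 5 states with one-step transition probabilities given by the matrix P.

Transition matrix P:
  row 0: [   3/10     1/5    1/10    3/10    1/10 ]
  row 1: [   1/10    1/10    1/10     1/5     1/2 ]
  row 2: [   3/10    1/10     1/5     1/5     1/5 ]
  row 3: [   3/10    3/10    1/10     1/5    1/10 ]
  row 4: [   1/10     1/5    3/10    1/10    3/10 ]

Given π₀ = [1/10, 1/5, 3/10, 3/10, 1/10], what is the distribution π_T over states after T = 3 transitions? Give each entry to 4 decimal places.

t=0: π = [0.1000, 0.2000, 0.3000, 0.3000, 0.1000]
t=1: π = [0.2400, 0.1800, 0.1500, 0.2000, 0.2300]
t=2: π = [0.2180, 0.1870, 0.1610, 0.2010, 0.2330]
t=3: π = [0.2160, 0.1853, 0.1627, 0.1985, 0.2375]

π = [0.2160, 0.1853, 0.1627, 0.1985, 0.2375]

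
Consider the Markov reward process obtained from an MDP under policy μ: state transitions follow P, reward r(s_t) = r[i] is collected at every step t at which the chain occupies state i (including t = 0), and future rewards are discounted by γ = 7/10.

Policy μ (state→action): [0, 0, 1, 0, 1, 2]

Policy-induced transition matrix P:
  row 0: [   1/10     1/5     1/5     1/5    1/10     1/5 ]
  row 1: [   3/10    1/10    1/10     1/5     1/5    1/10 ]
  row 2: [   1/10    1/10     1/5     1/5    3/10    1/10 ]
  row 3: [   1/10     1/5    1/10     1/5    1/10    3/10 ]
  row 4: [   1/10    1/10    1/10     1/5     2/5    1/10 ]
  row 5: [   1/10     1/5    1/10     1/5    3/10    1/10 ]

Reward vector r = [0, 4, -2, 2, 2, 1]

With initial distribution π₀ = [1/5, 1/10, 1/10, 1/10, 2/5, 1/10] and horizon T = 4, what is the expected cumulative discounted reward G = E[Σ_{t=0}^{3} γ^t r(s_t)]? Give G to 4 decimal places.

t=0: π = [0.2000, 0.1000, 0.1000, 0.1000, 0.4000, 0.1000], E[r] = 1.3000, γ^t·E[r] = 1.300000, running G = 1.300000
t=1: π = [0.1200, 0.1400, 0.1300, 0.2000, 0.2700, 0.1400], E[r] = 1.3800, γ^t·E[r] = 0.966000, running G = 2.266000
t=2: π = [0.1280, 0.1460, 0.1250, 0.2000, 0.2490, 0.1520], E[r] = 1.3840, γ^t·E[r] = 0.678160, running G = 2.944160
t=3: π = [0.1292, 0.1480, 0.1253, 0.2000, 0.2447, 0.1528], E[r] = 1.3836, γ^t·E[r] = 0.474575, running G = 3.418735

G = 3.4187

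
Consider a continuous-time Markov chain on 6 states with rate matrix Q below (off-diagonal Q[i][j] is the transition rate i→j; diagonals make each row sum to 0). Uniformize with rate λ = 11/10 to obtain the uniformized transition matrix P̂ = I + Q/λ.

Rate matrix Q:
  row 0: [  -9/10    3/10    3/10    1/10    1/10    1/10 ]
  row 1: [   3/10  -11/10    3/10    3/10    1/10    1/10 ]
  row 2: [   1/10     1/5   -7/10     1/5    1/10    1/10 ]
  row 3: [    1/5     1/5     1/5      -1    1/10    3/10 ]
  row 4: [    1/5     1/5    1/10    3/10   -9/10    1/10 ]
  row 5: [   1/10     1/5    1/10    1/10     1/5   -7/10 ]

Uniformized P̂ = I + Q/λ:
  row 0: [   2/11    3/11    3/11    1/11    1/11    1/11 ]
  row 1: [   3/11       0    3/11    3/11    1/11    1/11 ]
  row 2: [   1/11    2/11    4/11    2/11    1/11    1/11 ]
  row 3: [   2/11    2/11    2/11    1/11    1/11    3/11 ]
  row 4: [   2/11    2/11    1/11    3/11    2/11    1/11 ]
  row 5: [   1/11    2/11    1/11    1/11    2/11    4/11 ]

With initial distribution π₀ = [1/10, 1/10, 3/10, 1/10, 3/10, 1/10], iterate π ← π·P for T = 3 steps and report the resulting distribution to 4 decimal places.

t=0: π = [0.1000, 0.1000, 0.3000, 0.1000, 0.3000, 0.1000]
t=1: π = [0.1545, 0.1727, 0.2182, 0.1909, 0.1273, 0.1364]
t=2: π = [0.1653, 0.1645, 0.2273, 0.1653, 0.1149, 0.1628]
t=3: π = [0.1613, 0.1669, 0.2279, 0.1624, 0.1162, 0.1654]

π = [0.1613, 0.1669, 0.2279, 0.1624, 0.1162, 0.1654]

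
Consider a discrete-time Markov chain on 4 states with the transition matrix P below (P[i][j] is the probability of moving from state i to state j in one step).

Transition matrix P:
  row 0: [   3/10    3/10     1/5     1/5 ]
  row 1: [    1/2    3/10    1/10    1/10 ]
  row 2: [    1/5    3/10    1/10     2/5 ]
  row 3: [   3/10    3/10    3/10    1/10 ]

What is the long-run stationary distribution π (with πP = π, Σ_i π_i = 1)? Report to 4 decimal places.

π = [0.3429, 0.3000, 0.1714, 0.1857]

Balance equations π_j = Σ_i π_i·P[i][j]:
  π_0 = 3/10·π_0 + 1/2·π_1 + 1/5·π_2 + 3/10·π_3
  π_1 = 3/10·π_0 + 3/10·π_1 + 3/10·π_2 + 3/10·π_3
  π_2 = 1/5·π_0 + 1/10·π_1 + 1/10·π_2 + 3/10·π_3
  normalize: π_0 + π_1 + π_2 + π_3 = 1
Solving the linear system gives exactly π = [12/35, 3/10, 6/35, 13/70].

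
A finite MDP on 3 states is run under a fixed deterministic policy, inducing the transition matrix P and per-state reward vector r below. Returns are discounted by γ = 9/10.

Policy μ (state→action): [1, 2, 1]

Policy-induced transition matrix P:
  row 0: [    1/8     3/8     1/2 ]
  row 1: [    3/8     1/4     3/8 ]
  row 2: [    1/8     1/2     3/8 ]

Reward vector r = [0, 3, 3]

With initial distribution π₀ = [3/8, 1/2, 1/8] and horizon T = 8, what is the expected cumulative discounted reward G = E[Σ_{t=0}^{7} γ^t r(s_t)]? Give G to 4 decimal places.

t=0: π = [0.3750, 0.5000, 0.1250], E[r] = 1.8750, γ^t·E[r] = 1.875000, running G = 1.875000
t=1: π = [0.2500, 0.3281, 0.4219], E[r] = 2.2500, γ^t·E[r] = 2.025000, running G = 3.900000
t=2: π = [0.2070, 0.3867, 0.4063], E[r] = 2.3789, γ^t·E[r] = 1.926914, running G = 5.826914
t=3: π = [0.2217, 0.3774, 0.4009], E[r] = 2.3350, γ^t·E[r] = 1.702187, running G = 7.529101
t=4: π = [0.2194, 0.3779, 0.4027], E[r] = 2.3419, γ^t·E[r] = 1.536533, running G = 9.065634
t=5: π = [0.2195, 0.3781, 0.4024], E[r] = 2.3416, γ^t·E[r] = 1.382663, running G = 10.448297
t=6: π = [0.2195, 0.3780, 0.4024], E[r] = 2.3414, γ^t·E[r] = 1.244330, running G = 11.692627
t=7: π = [0.2195, 0.3780, 0.4024], E[r] = 2.3415, γ^t·E[r] = 1.119918, running G = 12.812545

G = 12.8125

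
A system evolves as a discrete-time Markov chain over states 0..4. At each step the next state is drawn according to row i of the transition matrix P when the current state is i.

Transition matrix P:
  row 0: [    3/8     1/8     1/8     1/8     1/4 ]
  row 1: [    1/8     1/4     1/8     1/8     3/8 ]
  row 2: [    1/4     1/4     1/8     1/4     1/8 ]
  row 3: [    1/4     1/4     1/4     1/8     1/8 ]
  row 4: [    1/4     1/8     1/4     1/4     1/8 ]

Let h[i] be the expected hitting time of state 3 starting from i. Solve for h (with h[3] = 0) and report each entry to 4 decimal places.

h = [5.8120, 5.7094, 5.1624, 0.0000, 5.0940]

First-step conditioning: h[3] = 0; for i ≠ 3, h[i] = 1 + Σ_k P[i][k]·h[k].
  h[0] = 1 + 3/8·h[0] + 1/8·h[1] + 1/8·h[2] + 1/4·h[4]
  h[1] = 1 + 1/8·h[0] + 1/4·h[1] + 1/8·h[2] + 3/8·h[4]
  h[2] = 1 + 1/4·h[0] + 1/4·h[1] + 1/8·h[2] + 1/8·h[4]
  h[4] = 1 + 1/4·h[0] + 1/8·h[1] + 1/4·h[2] + 1/8·h[4]
Solving the 4×4 linear system over states ≠ 3 gives exactly h = [680/117, 668/117, 604/117, 0, 596/117] (h[3] = 0 is the target).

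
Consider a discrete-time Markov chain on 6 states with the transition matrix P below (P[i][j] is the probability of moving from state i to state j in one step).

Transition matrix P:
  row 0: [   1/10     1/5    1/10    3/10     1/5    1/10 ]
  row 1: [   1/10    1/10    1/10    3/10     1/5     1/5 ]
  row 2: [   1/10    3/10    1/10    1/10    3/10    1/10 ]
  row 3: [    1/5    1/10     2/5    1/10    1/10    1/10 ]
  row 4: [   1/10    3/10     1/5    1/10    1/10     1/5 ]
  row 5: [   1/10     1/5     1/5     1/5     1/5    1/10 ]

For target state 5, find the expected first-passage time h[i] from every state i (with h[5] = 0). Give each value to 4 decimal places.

h = [7.2610, 6.6009, 7.1045, 7.3392, 6.5124, 0.0000]

First-step conditioning: h[5] = 0; for i ≠ 5, h[i] = 1 + Σ_k P[i][k]·h[k].
  h[0] = 1 + 1/10·h[0] + 1/5·h[1] + 1/10·h[2] + 3/10·h[3] + 1/5·h[4]
  h[1] = 1 + 1/10·h[0] + 1/10·h[1] + 1/10·h[2] + 3/10·h[3] + 1/5·h[4]
  h[2] = 1 + 1/10·h[0] + 3/10·h[1] + 1/10·h[2] + 1/10·h[3] + 3/10·h[4]
  h[3] = 1 + 1/5·h[0] + 1/10·h[1] + 2/5·h[2] + 1/10·h[3] + 1/10·h[4]
  h[4] = 1 + 1/10·h[0] + 3/10·h[1] + 1/5·h[2] + 1/10·h[3] + 1/10·h[4]
Solving the 5×5 linear system over states ≠ 5 gives exactly h = [21340/2939, 19400/2939, 20880/2939, 21570/2939, 19140/2939, 0] (h[5] = 0 is the target).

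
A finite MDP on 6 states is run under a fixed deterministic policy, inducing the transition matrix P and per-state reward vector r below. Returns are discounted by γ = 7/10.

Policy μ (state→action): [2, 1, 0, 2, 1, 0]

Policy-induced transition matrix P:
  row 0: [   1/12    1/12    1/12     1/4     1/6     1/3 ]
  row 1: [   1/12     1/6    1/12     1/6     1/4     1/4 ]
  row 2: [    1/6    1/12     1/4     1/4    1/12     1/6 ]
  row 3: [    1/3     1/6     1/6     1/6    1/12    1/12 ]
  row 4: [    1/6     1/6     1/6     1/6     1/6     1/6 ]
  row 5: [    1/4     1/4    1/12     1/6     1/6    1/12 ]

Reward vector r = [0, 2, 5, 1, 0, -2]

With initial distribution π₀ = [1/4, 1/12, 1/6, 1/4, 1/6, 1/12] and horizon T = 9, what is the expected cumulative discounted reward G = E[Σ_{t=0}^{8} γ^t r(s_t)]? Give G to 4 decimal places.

t=0: π = [0.2500, 0.0833, 0.1667, 0.2500, 0.1667, 0.0833], E[r] = 1.0833, γ^t·E[r] = 1.083333, running G = 1.083333
t=1: π = [0.1875, 0.1389, 0.1458, 0.2014, 0.1389, 0.1875], E[r] = 0.8333, γ^t·E[r] = 0.583333, running G = 1.666667
t=2: π = [0.1887, 0.1545, 0.1360, 0.1944, 0.1493, 0.1771], E[r] = 0.8293, γ^t·E[r] = 0.406348, running G = 2.073015
t=3: π = [0.1852, 0.1544, 0.1346, 0.1937, 0.1520, 0.1800], E[r] = 0.8156, γ^t·E[r] = 0.279763, running G = 2.352778
t=4: π = [0.1857, 0.1550, 0.1346, 0.1933, 0.1522, 0.1793], E[r] = 0.8178, γ^t·E[r] = 0.196343, running G = 2.549121
t=5: π = [0.1854, 0.1549, 0.1346, 0.1934, 0.1523, 0.1795], E[r] = 0.8170, γ^t·E[r] = 0.137314, running G = 2.686436
t=6: π = [0.1855, 0.1550, 0.1346, 0.1933, 0.1523, 0.1794], E[r] = 0.8172, γ^t·E[r] = 0.096145, running G = 2.782581
t=7: π = [0.1855, 0.1549, 0.1346, 0.1933, 0.1523, 0.1794], E[r] = 0.8172, γ^t·E[r] = 0.067297, running G = 2.849878
t=8: π = [0.1855, 0.1550, 0.1346, 0.1933, 0.1523, 0.1794], E[r] = 0.8172, γ^t·E[r] = 0.047109, running G = 2.896986

G = 2.8970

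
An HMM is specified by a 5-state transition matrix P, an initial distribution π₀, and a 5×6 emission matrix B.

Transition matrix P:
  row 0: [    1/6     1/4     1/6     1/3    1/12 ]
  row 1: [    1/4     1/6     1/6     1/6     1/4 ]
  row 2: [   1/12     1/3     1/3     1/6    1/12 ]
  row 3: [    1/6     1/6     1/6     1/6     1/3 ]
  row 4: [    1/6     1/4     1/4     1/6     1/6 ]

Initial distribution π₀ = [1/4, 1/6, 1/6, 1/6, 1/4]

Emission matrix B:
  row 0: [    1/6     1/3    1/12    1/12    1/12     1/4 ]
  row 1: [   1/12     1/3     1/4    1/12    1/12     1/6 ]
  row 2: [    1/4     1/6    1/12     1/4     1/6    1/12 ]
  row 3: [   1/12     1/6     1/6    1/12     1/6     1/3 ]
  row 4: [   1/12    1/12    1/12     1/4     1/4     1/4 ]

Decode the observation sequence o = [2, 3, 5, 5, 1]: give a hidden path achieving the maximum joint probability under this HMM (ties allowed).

t=0: δ = [2.083e-02, 4.167e-02, 1.389e-02, 2.778e-02, 2.083e-02]  (obs o_0=2)
t=1: δ = [8.681e-04, 5.787e-04, 1.736e-03, 5.787e-04, 2.604e-03]  ψ = [1, 1, 1, 0, 1]  (obs o_1=3)
t=2: δ = [1.085e-04, 1.085e-04, 5.425e-05, 1.447e-04, 1.085e-04]  ψ = [4, 4, 4, 4, 4]  (obs o_2=5)
t=3: δ = [6.782e-06, 4.521e-06, 2.261e-06, 1.206e-05, 1.206e-05]  ψ = [1, 0, 4, 0, 3]  (obs o_3=5)
t=4: δ = [6.698e-07, 1.005e-06, 5.023e-07, 3.768e-07, 3.349e-07]  ψ = [3, 4, 4, 0, 3]  (obs o_4=1)
backtrack: best end state = 1; path = [1, 4, 3, 4, 1]

path = [1, 4, 3, 4, 1]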